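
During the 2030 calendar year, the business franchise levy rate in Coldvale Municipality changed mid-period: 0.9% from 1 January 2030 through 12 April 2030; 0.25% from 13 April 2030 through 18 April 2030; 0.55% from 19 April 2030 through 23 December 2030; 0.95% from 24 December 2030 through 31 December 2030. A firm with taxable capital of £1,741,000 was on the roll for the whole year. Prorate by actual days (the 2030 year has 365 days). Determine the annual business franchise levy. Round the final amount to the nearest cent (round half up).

£11,345.12

1 January – 12 April 2030: 102 days at 0.9% → £1,741,000 × 0.9% × 102/365 = £4,378.7342
13 April – 18 April 2030: 6 days at 0.25% → £1,741,000 × 0.25% × 6/365 = £71.5479
19 April – 23 December 2030: 249 days at 0.55% → £1,741,000 × 0.55% × 249/365 = £6,532.3274
24 December – 31 December 2030: 8 days at 0.95% → £1,741,000 × 0.95% × 8/365 = £362.5096
Total = £11,345.1192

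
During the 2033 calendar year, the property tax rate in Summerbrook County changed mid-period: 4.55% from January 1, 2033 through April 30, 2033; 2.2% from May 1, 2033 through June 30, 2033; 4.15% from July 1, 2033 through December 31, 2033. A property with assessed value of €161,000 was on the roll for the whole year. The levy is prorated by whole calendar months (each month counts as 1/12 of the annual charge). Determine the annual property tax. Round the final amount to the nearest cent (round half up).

January 1 – April 30, 2033: 4 months at 4.55% → €161,000 × 4.55% × 4/12 = €2,441.8333
May 1 – June 30, 2033: 2 months at 2.2% → €161,000 × 2.2% × 2/12 = €590.3333
July 1 – December 31, 2033: 6 months at 4.15% → €161,000 × 4.15% × 6/12 = €3,340.7500
Total = €6,372.9167

€6,372.92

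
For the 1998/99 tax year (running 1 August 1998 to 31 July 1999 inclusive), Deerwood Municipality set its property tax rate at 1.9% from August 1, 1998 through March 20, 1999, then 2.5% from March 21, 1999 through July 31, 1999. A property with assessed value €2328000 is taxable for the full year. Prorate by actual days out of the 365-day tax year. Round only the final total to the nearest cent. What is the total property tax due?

€49321.71

August 1, 1998 – March 20, 1999: 232 days at 1.9% → €2328000 × 1.9% × 232/365 = €28114.5863
March 21 – July 31, 1999: 133 days at 2.5% → €2328000 × 2.5% × 133/365 = €21207.1233
Total = €49321.7096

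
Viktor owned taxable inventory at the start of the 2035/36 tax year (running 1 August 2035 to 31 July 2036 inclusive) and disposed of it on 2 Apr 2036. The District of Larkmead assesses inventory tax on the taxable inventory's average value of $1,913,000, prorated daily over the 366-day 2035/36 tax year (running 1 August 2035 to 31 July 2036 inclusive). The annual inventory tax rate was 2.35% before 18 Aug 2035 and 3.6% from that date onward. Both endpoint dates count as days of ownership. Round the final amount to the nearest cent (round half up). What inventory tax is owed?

1 Aug – 17 Aug 2035: 17 days at 2.35% → $1,913,000 × 2.35% × 17/366 = $2,088.0970
18 Aug 2035 – 2 Apr 2036: 229 days at 3.6% → $1,913,000 × 3.6% × 229/366 = $43,089.5410
Total = $45,177.6380

$45,177.64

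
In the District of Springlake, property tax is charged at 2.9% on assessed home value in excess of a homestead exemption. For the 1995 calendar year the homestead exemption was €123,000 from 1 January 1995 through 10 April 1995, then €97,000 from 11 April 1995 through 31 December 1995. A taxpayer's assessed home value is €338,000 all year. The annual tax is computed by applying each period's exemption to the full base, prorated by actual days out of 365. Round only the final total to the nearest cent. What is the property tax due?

€6,782.42

1 January – 10 April 1995: 100 days, exemption €123,000 → (€338,000 − €123,000) × 2.9% × 100/365 = €1,708.2192
11 April – 31 December 1995: 265 days, exemption €97,000 → (€338,000 − €97,000) × 2.9% × 265/365 = €5,074.2055
Total = €6,782.4247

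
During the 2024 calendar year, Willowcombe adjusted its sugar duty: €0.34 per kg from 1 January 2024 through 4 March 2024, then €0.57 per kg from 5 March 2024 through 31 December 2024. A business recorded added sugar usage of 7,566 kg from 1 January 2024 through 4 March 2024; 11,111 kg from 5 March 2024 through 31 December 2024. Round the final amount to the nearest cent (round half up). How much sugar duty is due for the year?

€8905.71

1 January – 4 March 2024: 7,566 kg at €0.34/kg → €2572.44
5 March – 31 December 2024: 11,111 kg at €0.57/kg → €6333.27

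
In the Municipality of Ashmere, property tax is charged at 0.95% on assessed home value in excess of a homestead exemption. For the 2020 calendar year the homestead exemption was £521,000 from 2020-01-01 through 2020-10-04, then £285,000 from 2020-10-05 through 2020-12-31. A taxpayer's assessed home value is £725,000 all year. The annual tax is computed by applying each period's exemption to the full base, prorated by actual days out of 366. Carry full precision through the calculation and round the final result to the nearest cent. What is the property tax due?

£2,477.06

2020-01-01 to 2020-10-04: 278 days, exemption £521,000 → (£725,000 − £521,000) × 0.95% × 278/366 = £1,472.0328
2020-10-05 to 2020-12-31: 88 days, exemption £285,000 → (£725,000 − £285,000) × 0.95% × 88/366 = £1,005.0273
Total = £2,477.0601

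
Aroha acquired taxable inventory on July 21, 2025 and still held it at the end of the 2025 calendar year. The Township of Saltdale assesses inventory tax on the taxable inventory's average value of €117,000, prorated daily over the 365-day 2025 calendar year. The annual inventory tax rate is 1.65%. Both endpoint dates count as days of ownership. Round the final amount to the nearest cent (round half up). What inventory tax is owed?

Days held (July 21 – December 31, 2025): 164 out of 365
Tax = €117,000 × 1.65% × 164/365 = €867.4027

€867.40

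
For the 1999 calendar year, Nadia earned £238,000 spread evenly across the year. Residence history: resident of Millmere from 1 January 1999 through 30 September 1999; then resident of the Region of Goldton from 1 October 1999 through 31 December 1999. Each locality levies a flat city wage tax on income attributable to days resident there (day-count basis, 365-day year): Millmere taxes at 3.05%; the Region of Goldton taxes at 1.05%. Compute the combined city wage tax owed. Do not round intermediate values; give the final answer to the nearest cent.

Millmere, 1 January – 30 September 1999: 273 days → £238,000 × 3.05% × 273/365 = £5,429.3342
The Region of Goldton, 1 October – 31 December 1999: 92 days → £238,000 × 1.05% × 92/365 = £629.8849
Total = £6,059.2192

£6,059.22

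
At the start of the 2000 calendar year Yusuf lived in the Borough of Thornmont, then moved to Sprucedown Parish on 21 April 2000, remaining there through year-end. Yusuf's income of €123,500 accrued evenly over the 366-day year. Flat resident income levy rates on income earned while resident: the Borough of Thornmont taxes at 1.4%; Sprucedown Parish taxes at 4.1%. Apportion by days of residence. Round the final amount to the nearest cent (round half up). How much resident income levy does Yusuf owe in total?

€4,052.22

The Borough of Thornmont, 1 January – 20 April 2000: 111 days → €123,500 × 1.4% × 111/366 = €524.3689
Sprucedown Parish, 21 April – 31 December 2000: 255 days → €123,500 × 4.1% × 255/366 = €3,527.8484
Total = €4,052.2172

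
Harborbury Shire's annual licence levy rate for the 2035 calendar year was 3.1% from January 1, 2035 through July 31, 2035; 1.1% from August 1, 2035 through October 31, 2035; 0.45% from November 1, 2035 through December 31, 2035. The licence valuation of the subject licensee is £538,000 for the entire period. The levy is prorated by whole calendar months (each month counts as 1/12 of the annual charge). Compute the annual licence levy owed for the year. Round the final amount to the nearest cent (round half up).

January 1 – July 31, 2035: 7 months at 3.1% → £538,000 × 3.1% × 7/12 = £9,728.8333
August 1 – October 31, 2035: 3 months at 1.1% → £538,000 × 1.1% × 3/12 = £1,479.5000
November 1 – December 31, 2035: 2 months at 0.45% → £538,000 × 0.45% × 2/12 = £403.5000
Total = £11,611.8333

£11,611.83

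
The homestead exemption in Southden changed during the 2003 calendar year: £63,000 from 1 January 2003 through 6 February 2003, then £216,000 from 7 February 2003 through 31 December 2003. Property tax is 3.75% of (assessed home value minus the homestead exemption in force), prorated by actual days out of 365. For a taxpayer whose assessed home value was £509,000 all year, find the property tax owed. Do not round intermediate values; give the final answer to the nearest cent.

£11,569.11

1 January – 6 February 2003: 37 days, exemption £63,000 → (£509,000 − £63,000) × 3.75% × 37/365 = £1,695.4110
7 February – 31 December 2003: 328 days, exemption £216,000 → (£509,000 − £216,000) × 3.75% × 328/365 = £9,873.6986
Total = £11,569.1096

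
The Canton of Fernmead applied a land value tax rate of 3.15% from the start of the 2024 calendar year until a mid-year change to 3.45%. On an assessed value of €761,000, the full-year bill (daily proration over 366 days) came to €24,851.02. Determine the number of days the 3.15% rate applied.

225 days

Let d = days at the first rate; then 366 − d days at the second rate.
€761,000 × [3.15%·d + 3.45%·(366−d)] / 366 = €24,851.02
Solving gives d = 225, so the new rate took effect on August 13, 2024.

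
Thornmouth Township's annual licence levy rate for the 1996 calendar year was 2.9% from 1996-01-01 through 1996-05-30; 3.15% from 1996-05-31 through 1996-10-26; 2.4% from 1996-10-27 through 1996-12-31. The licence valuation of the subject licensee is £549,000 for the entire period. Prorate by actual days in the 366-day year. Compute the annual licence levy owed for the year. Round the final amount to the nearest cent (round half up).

£15,984.75

1996-01-01 to 1996-05-30: 151 days at 2.9% → £549,000 × 2.9% × 151/366 = £6,568.5000
1996-05-31 to 1996-10-26: 149 days at 3.15% → £549,000 × 3.15% × 149/366 = £7,040.2500
1996-10-27 to 1996-12-31: 66 days at 2.4% → £549,000 × 2.4% × 66/366 = £2,376.0000
Total = £15,984.7500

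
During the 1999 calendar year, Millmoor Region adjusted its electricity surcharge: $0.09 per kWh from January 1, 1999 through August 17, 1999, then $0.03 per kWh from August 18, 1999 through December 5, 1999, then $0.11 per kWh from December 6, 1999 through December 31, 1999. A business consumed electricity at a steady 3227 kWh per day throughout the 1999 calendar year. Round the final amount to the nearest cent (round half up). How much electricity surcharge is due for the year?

$86,386.79

January 1 – August 17, 1999: 229 days × 3227 kWh/day = 738,983 kWh at $0.09/kWh → $66,508.47
August 18 – December 5, 1999: 110 days × 3227 kWh/day = 354,970 kWh at $0.03/kWh → $10,649.10
December 6 – December 31, 1999: 26 days × 3227 kWh/day = 83,902 kWh at $0.11/kWh → $9,229.22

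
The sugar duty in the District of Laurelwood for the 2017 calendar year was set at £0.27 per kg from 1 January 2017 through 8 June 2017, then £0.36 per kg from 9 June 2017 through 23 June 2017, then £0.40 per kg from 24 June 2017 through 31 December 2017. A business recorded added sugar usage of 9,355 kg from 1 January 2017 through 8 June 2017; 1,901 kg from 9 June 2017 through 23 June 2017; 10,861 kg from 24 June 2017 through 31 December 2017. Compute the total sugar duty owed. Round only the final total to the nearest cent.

£7554.61

1 January – 8 June 2017: 9,355 kg at £0.27/kg → £2525.85
9 June – 23 June 2017: 1,901 kg at £0.36/kg → £684.36
24 June – 31 December 2017: 10,861 kg at £0.40/kg → £4344.40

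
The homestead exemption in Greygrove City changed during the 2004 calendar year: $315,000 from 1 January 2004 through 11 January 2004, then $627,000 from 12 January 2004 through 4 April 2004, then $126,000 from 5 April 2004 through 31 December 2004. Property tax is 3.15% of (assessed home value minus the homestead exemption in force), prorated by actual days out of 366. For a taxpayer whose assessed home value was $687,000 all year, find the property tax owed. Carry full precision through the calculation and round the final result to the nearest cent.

$13,870.59

1 January – 11 January 2004: 11 days, exemption $315,000 → ($687,000 − $315,000) × 3.15% × 11/366 = $352.1803
12 January – 4 April 2004: 84 days, exemption $627,000 → ($687,000 − $627,000) × 3.15% × 84/366 = $433.7705
5 April – 31 December 2004: 271 days, exemption $126,000 → ($687,000 − $126,000) × 3.15% × 271/366 = $13,084.6352
Total = $13,870.5861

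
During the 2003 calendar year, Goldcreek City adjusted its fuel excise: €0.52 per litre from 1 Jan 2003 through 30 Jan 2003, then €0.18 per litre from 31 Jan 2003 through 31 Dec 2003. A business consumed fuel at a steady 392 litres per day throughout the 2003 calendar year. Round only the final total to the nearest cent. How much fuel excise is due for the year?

€29752.80

1 Jan – 30 Jan 2003: 30 days × 392 litres/day = 11,760 litres at €0.52/litre → €6115.20
31 Jan – 31 Dec 2003: 335 days × 392 litres/day = 131,320 litres at €0.18/litre → €23637.60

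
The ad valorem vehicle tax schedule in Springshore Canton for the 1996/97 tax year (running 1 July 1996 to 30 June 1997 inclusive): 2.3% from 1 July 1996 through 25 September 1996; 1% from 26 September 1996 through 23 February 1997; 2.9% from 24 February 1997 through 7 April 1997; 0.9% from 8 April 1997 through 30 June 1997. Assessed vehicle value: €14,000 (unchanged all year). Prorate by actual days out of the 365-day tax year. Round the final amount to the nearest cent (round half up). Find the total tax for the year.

1 July – 25 September 1996: 87 days at 2.3% → €14,000 × 2.3% × 87/365 = €76.7507
26 September 1996 – 23 February 1997: 151 days at 1% → €14,000 × 1% × 151/365 = €57.9178
24 February – 7 April 1997: 43 days at 2.9% → €14,000 × 2.9% × 43/365 = €47.8301
8 April – 30 June 1997: 84 days at 0.9% → €14,000 × 0.9% × 84/365 = €28.9973
Total = €211.4959

€211.50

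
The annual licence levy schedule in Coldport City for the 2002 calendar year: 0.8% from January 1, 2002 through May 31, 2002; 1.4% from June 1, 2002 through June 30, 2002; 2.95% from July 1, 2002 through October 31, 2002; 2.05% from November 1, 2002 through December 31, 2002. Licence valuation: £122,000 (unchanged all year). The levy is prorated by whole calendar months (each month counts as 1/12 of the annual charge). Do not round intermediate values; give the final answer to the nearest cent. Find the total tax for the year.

£2,165.50

January 1 – May 31, 2002: 5 months at 0.8% → £122,000 × 0.8% × 5/12 = £406.6667
June 1 – June 30, 2002: 1 month at 1.4% → £122,000 × 1.4% × 1/12 = £142.3333
July 1 – October 31, 2002: 4 months at 2.95% → £122,000 × 2.95% × 4/12 = £1,199.6667
November 1 – December 31, 2002: 2 months at 2.05% → £122,000 × 2.05% × 2/12 = £416.8333
Total = £2,165.5000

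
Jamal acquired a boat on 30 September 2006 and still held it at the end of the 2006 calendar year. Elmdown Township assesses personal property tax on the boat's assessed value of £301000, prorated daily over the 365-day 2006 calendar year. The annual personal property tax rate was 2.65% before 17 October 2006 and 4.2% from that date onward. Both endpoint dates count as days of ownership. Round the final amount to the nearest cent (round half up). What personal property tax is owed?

£3003.82

30 September – 16 October 2006: 17 days at 2.65% → £301000 × 2.65% × 17/365 = £371.5082
17 October – 31 December 2006: 76 days at 4.2% → £301000 × 4.2% × 76/365 = £2632.3068
Total = £3003.8151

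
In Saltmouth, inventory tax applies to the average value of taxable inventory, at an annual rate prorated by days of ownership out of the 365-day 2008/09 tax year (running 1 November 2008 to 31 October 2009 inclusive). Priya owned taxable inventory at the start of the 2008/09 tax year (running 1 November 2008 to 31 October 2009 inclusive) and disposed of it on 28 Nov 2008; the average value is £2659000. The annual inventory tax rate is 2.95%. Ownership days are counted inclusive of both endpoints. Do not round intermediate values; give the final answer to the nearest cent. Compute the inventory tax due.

£6017.35

Days held (1 Nov – 28 Nov 2008): 28 out of 365
Tax = £2659000 × 2.95% × 28/365 = £6017.3534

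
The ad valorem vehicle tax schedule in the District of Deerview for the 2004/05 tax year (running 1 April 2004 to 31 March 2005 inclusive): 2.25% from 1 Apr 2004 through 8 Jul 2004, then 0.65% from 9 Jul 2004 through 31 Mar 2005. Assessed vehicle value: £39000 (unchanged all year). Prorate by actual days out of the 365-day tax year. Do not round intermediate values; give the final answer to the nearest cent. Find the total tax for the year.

£422.75

1 Apr – 8 Jul 2004: 99 days at 2.25% → £39000 × 2.25% × 99/365 = £238.0068
9 Jul 2004 – 31 Mar 2005: 266 days at 0.65% → £39000 × 0.65% × 266/365 = £184.7425
Total = £422.7493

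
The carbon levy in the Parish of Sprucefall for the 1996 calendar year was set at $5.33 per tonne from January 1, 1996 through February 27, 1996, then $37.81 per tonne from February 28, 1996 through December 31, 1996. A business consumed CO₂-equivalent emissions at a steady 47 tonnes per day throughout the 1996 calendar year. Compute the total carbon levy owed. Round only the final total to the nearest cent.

January 1 – February 27, 1996: 58 days × 47 tonnes/day = 2,726 tonnes at $5.33/tonne → $14,529.58
February 28 – December 31, 1996: 308 days × 47 tonnes/day = 14,476 tonnes at $37.81/tonne → $547,337.56

$561,867.14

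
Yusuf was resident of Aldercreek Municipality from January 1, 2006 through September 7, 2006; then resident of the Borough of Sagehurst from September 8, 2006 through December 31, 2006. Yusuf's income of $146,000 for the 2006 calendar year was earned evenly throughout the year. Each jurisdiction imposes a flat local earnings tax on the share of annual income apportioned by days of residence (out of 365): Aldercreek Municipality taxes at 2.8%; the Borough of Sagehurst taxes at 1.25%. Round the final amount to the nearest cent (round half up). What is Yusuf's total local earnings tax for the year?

$3,375.00

Aldercreek Municipality, January 1 – September 7, 2006: 250 days → $146,000 × 2.8% × 250/365 = $2,800.0000
The Borough of Sagehurst, September 8 – December 31, 2006: 115 days → $146,000 × 1.25% × 115/365 = $575.0000
Total = $3,375.0000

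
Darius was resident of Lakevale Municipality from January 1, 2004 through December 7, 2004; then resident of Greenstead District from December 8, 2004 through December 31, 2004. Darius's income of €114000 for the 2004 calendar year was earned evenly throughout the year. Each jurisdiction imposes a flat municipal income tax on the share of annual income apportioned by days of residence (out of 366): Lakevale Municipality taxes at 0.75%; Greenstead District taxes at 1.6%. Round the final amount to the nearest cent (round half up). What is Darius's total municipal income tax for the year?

€918.54

Lakevale Municipality, January 1 – December 7, 2004: 342 days → €114000 × 0.75% × 342/366 = €798.9344
Greenstead District, December 8 – December 31, 2004: 24 days → €114000 × 1.6% × 24/366 = €119.6066
Total = €918.5410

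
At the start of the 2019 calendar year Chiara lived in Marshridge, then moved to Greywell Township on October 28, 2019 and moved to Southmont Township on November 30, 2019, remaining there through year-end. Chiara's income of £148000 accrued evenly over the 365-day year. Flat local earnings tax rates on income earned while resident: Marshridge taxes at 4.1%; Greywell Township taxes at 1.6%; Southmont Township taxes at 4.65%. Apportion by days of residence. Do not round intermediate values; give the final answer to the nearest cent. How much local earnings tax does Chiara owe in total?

Marshridge, January 1 – October 27, 2019: 300 days → £148000 × 4.1% × 300/365 = £4987.3973
Greywell Township, October 28 – November 29, 2019: 33 days → £148000 × 1.6% × 33/365 = £214.0932
Southmont Township, November 30 – December 31, 2019: 32 days → £148000 × 4.65% × 32/365 = £603.3534
Total = £5804.8438

£5804.84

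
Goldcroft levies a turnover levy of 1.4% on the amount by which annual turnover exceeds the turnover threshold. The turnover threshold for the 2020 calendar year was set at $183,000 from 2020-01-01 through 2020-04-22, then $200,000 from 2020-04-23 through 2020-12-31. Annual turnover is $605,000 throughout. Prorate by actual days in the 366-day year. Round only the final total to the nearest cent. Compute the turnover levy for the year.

2020-01-01 to 2020-04-22: 113 days, exemption $183,000 → ($605,000 − $183,000) × 1.4% × 113/366 = $1,824.0546
2020-04-23 to 2020-12-31: 253 days, exemption $200,000 → ($605,000 − $200,000) × 1.4% × 253/366 = $3,919.4262
Total = $5,743.4809

$5,743.48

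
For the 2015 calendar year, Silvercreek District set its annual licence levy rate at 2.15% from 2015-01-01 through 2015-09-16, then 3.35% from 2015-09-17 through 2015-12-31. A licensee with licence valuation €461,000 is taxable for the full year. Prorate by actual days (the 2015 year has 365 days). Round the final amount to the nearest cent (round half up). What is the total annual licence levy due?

2015-01-01 to 2015-09-16: 259 days at 2.15% → €461,000 × 2.15% × 259/365 = €7,033.0918
2015-09-17 to 2015-12-31: 106 days at 3.35% → €461,000 × 3.35% × 106/365 = €4,484.9616
Total = €11,518.0534

€11,518.05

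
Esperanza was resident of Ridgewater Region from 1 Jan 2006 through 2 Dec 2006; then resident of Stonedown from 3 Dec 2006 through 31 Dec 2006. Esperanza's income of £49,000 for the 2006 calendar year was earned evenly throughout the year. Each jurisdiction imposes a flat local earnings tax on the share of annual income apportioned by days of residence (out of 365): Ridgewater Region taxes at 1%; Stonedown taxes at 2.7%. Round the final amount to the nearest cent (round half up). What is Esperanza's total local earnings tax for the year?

£556.18

Ridgewater Region, 1 Jan – 2 Dec 2006: 336 days → £49,000 × 1% × 336/365 = £451.0685
Stonedown, 3 Dec – 31 Dec 2006: 29 days → £49,000 × 2.7% × 29/365 = £105.1151
Total = £556.1836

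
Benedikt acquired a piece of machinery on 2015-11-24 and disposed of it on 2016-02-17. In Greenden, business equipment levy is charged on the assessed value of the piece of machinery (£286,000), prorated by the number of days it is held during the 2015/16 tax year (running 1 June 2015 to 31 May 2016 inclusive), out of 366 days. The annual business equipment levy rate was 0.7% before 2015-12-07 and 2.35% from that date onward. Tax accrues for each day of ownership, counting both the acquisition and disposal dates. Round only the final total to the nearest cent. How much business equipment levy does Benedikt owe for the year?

2015-11-24 to 2015-12-06: 13 days at 0.7% → £286,000 × 0.7% × 13/366 = £71.1093
2015-12-07 to 2016-02-17: 73 days at 2.35% → £286,000 × 2.35% × 73/366 = £1,340.5273
Total = £1,411.6366

£1,411.64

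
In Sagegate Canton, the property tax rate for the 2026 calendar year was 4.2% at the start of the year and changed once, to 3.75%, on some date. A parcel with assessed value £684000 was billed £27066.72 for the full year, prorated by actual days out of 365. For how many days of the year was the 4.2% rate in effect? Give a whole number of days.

Let d = days at the first rate; then 365 − d days at the second rate.
£684000 × [4.2%·d + 3.75%·(365−d)] / 365 = £27066.72
Solving gives d = 168, so the new rate took effect on 18 June 2026.

168 days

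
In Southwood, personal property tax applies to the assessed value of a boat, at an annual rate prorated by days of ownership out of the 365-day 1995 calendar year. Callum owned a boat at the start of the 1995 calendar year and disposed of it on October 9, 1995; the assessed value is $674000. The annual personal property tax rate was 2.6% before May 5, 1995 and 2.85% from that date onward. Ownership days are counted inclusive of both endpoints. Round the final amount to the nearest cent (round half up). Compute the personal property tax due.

January 1 – May 4, 1995: 124 days at 2.6% → $674000 × 2.6% × 124/365 = $5953.3589
May 5 – October 9, 1995: 158 days at 2.85% → $674000 × 2.85% × 158/365 = $8315.1288
Total = $14268.4877

$14268.49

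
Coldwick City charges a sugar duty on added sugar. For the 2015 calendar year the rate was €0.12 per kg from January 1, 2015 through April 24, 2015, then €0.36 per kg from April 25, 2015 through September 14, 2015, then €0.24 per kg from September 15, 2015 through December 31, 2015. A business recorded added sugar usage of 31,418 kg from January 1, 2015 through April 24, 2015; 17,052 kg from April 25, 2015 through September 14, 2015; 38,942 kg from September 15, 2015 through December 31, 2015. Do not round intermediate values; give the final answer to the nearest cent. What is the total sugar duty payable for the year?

€19254.96

January 1 – April 24, 2015: 31,418 kg at €0.12/kg → €3770.16
April 25 – September 14, 2015: 17,052 kg at €0.36/kg → €6138.72
September 15 – December 31, 2015: 38,942 kg at €0.24/kg → €9346.08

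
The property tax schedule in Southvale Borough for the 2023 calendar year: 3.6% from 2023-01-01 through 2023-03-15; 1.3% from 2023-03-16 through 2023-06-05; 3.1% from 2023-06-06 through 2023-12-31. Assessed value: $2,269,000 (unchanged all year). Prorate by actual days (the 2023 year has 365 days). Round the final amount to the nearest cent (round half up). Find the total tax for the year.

2023-01-01 to 2023-03-15: 74 days at 3.6% → $2,269,000 × 3.6% × 74/365 = $16,560.5918
2023-03-16 to 2023-06-05: 82 days at 1.3% → $2,269,000 × 1.3% × 82/365 = $6,626.7233
2023-06-06 to 2023-12-31: 209 days at 3.1% → $2,269,000 × 3.1% × 209/365 = $40,276.3041
Total = $63,463.6192

$63,463.62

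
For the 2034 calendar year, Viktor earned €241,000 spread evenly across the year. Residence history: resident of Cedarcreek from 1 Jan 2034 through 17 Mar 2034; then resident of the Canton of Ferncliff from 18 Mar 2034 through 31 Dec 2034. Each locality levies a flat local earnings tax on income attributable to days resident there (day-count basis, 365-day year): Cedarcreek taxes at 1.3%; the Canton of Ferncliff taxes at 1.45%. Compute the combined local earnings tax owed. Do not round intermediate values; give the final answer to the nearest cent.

€3,419.23

Cedarcreek, 1 Jan – 17 Mar 2034: 76 days → €241,000 × 1.3% × 76/365 = €652.3507
The Canton of Ferncliff, 18 Mar – 31 Dec 2034: 289 days → €241,000 × 1.45% × 289/365 = €2,766.8781
Total = €3,419.2288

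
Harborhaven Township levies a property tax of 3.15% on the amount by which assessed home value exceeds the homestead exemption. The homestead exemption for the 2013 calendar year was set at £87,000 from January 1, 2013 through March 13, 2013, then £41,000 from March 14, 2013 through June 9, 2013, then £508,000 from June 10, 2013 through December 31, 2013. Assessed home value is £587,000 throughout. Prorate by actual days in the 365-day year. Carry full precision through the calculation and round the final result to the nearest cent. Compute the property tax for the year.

January 1 – March 13, 2013: 72 days, exemption £87,000 → (£587,000 − £87,000) × 3.15% × 72/365 = £3,106.8493
March 14 – June 9, 2013: 88 days, exemption £41,000 → (£587,000 − £41,000) × 3.15% × 88/365 = £4,146.6082
June 10 – December 31, 2013: 205 days, exemption £508,000 → (£587,000 − £508,000) × 3.15% × 205/365 = £1,397.6507
Total = £8,651.1082

£8,651.11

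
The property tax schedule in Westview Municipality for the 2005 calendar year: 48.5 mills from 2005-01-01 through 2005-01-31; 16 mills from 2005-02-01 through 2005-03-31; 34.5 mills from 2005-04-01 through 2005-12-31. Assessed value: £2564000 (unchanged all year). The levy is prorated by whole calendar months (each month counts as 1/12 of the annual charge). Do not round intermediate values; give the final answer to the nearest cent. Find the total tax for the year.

2005-01-01 to 2005-01-31: 1 month at 48.5 mills → £2564000 × 4.85% × 1/12 = £10362.8333
2005-02-01 to 2005-03-31: 2 months at 16 mills → £2564000 × 1.6% × 2/12 = £6837.3333
2005-04-01 to 2005-12-31: 9 months at 34.5 mills → £2564000 × 3.45% × 9/12 = £66343.5000
Total = £83543.6667

£83543.67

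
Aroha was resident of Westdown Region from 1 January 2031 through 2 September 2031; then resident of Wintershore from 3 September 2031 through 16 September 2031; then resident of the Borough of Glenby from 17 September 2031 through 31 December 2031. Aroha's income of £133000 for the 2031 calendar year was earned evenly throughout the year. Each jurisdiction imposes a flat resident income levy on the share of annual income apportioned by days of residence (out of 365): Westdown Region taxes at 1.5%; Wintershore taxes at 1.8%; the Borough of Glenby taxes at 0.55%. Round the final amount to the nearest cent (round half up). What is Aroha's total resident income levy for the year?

Westdown Region, 1 January – 2 September 2031: 245 days → £133000 × 1.5% × 245/365 = £1339.1096
Wintershore, 3 September – 16 September 2031: 14 days → £133000 × 1.8% × 14/365 = £91.8247
The Borough of Glenby, 17 September – 31 December 2031: 106 days → £133000 × 0.55% × 106/365 = £212.4356
Total = £1643.3699

£1643.37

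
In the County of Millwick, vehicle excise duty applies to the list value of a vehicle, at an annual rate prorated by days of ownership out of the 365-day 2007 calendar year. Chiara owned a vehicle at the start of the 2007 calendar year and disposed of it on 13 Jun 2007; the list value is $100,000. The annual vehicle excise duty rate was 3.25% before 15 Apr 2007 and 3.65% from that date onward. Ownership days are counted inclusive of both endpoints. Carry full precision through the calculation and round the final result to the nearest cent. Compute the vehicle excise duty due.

$1,526.03

1 Jan – 14 Apr 2007: 104 days at 3.25% → $100,000 × 3.25% × 104/365 = $926.0274
15 Apr – 13 Jun 2007: 60 days at 3.65% → $100,000 × 3.65% × 60/365 = $600.0000
Total = $1,526.0274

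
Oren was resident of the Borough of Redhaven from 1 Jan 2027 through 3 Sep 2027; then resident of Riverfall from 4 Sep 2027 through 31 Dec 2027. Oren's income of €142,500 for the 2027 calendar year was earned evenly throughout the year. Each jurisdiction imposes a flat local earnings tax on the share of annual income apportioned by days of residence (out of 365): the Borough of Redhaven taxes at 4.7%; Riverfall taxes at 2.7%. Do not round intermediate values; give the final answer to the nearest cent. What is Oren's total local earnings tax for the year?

€5,768.32

The Borough of Redhaven, 1 Jan – 3 Sep 2027: 246 days → €142,500 × 4.7% × 246/365 = €4,513.9315
Riverfall, 4 Sep – 31 Dec 2027: 119 days → €142,500 × 2.7% × 119/365 = €1,254.3904
Total = €5,768.3219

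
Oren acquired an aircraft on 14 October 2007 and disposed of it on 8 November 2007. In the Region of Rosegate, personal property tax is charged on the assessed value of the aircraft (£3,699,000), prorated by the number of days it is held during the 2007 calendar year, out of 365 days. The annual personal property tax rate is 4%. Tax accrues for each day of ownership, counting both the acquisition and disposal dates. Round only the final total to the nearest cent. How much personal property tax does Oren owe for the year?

£10,539.62

Days held (14 October – 8 November 2007): 26 out of 365
Tax = £3,699,000 × 4% × 26/365 = £10,539.6164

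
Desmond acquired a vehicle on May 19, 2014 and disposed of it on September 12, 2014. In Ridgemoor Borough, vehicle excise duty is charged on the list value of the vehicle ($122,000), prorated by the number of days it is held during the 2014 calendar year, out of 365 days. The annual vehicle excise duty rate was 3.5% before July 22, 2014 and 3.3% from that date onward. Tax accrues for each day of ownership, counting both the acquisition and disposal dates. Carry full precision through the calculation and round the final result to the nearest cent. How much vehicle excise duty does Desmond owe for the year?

$1,333.31

May 19 – July 21, 2014: 64 days at 3.5% → $122,000 × 3.5% × 64/365 = $748.7123
July 22 – September 12, 2014: 53 days at 3.3% → $122,000 × 3.3% × 53/365 = $584.5973
Total = $1,333.3096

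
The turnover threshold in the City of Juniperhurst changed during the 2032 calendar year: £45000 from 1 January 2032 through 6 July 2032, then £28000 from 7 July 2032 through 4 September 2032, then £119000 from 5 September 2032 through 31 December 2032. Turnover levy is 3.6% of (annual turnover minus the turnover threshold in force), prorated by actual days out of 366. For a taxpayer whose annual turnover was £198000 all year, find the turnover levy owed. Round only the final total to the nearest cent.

£4749.44

1 January – 6 July 2032: 188 days, exemption £45000 → (£198000 − £45000) × 3.6% × 188/366 = £2829.2459
7 July – 4 September 2032: 60 days, exemption £28000 → (£198000 − £28000) × 3.6% × 60/366 = £1003.2787
5 September – 31 December 2032: 118 days, exemption £119000 → (£198000 − £119000) × 3.6% × 118/366 = £916.9180
Total = £4749.4426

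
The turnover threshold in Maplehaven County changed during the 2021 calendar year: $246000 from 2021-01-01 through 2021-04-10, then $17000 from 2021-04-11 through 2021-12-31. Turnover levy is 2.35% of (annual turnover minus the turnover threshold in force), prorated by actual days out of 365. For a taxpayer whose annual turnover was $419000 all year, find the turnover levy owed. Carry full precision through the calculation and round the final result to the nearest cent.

$7972.62

2021-01-01 to 2021-04-10: 100 days, exemption $246000 → ($419000 − $246000) × 2.35% × 100/365 = $1113.8356
2021-04-11 to 2021-12-31: 265 days, exemption $17000 → ($419000 − $17000) × 2.35% × 265/365 = $6858.7808
Total = $7972.6164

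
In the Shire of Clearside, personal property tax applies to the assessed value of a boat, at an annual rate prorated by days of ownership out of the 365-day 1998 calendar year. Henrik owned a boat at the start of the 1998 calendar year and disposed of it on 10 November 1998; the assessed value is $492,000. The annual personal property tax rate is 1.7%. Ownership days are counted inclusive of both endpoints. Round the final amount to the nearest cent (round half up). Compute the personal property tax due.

Days held (1 January – 10 November 1998): 314 out of 365
Tax = $492,000 × 1.7% × 314/365 = $7,195.3315

$7,195.33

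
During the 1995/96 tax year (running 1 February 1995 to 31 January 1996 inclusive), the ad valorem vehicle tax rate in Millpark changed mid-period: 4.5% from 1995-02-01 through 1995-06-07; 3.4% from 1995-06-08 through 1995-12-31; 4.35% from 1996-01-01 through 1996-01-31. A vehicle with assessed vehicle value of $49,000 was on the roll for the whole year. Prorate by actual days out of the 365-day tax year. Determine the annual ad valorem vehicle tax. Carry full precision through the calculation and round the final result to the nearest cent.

$1,893.08

1995-02-01 to 1995-06-07: 127 days at 4.5% → $49,000 × 4.5% × 127/365 = $767.2192
1995-06-08 to 1995-12-31: 207 days at 3.4% → $49,000 × 3.4% × 207/365 = $944.8274
1996-01-01 to 1996-01-31: 31 days at 4.35% → $49,000 × 4.35% × 31/365 = $181.0315
Total = $1,893.0781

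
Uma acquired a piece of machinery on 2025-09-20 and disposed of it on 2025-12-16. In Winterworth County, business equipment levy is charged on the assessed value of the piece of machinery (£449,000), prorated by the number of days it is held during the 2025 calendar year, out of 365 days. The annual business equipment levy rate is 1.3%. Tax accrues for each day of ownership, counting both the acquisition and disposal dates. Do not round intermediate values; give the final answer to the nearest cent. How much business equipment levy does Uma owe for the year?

£1,407.28

Days held (2025-09-20 to 2025-12-16): 88 out of 365
Tax = £449,000 × 1.3% × 88/365 = £1,407.2767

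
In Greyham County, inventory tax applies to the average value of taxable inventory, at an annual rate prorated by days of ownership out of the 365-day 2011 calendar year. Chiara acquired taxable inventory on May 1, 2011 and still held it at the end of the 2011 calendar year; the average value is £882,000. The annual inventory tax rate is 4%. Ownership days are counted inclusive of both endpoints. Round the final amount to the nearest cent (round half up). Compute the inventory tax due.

Days held (May 1 – December 31, 2011): 245 out of 365
Tax = £882,000 × 4% × 245/365 = £23,681.0959

£23,681.10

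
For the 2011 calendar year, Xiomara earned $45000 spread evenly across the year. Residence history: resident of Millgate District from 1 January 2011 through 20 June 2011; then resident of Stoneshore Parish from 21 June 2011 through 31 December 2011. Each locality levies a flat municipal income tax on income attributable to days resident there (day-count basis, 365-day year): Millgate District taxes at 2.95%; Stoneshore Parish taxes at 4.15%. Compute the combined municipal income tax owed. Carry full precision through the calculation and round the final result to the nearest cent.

$1614.51

Millgate District, 1 January – 20 June 2011: 171 days → $45000 × 2.95% × 171/365 = $621.9247
Stoneshore Parish, 21 June – 31 December 2011: 194 days → $45000 × 4.15% × 194/365 = $992.5890
Total = $1614.5137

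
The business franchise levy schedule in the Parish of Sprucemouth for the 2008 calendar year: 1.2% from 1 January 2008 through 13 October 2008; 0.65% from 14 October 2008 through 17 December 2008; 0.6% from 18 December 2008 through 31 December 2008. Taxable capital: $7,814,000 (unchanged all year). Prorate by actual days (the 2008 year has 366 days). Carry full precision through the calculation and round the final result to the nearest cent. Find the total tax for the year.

1 January – 13 October 2008: 287 days at 1.2% → $7,814,000 × 1.2% × 287/366 = $73,528.4590
14 October – 17 December 2008: 65 days at 0.65% → $7,814,000 × 0.65% × 65/366 = $9,020.2596
18 December – 31 December 2008: 14 days at 0.6% → $7,814,000 × 0.6% × 14/366 = $1,793.3770
Total = $84,342.0956

$84,342.10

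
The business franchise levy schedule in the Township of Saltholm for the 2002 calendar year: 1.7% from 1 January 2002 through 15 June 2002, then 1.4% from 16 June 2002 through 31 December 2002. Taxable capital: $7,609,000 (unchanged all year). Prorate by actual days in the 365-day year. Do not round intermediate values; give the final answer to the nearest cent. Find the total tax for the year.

$116,907.59

1 January – 15 June 2002: 166 days at 1.7% → $7,609,000 × 1.7% × 166/365 = $58,829.0356
16 June – 31 December 2002: 199 days at 1.4% → $7,609,000 × 1.4% × 199/365 = $58,078.5589
Total = $116,907.5945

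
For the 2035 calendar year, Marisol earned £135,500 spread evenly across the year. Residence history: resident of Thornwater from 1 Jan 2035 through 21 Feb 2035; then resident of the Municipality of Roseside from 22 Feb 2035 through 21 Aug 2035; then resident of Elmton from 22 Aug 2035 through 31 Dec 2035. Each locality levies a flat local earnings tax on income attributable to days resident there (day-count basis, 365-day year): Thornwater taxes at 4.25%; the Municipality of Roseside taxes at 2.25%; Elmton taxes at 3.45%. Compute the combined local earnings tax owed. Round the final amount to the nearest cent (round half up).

Thornwater, 1 Jan – 21 Feb 2035: 52 days → £135,500 × 4.25% × 52/365 = £820.4247
The Municipality of Roseside, 22 Feb – 21 Aug 2035: 181 days → £135,500 × 2.25% × 181/365 = £1,511.8459
Elmton, 22 Aug – 31 Dec 2035: 132 days → £135,500 × 3.45% × 132/365 = £1,690.5945
Total = £4,022.8651

£4,022.87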